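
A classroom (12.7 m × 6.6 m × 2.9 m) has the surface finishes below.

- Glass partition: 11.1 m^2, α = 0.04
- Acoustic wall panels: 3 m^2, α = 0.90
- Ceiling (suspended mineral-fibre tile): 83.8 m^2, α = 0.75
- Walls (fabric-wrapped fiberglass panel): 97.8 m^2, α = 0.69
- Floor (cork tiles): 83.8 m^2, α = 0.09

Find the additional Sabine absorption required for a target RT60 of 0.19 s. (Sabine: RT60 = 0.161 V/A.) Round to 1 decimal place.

65.0 sabins

Total absorption A₁ = 11.1·0.04 + 3·0.90 + 83.8·0.75 + 97.8·0.69 + 83.8·0.09
  = 0.444 + 2.700 + 62.850 + 67.482 + 7.542 = 141.018 m^2 sabins.
Target A₂ = 0.161·243.078/0.19 = 205.977 sabins (V = 243.078 m³).
Additional absorption ΔA = 205.977 − 141.018 = 65.0 sabins.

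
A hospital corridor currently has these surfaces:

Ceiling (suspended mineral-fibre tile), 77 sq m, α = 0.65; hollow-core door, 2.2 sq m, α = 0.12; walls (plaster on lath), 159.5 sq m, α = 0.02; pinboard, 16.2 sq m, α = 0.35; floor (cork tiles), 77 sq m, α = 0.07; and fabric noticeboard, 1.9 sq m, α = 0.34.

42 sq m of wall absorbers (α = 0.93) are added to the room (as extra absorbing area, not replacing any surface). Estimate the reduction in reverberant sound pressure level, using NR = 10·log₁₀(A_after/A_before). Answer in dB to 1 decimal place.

2.0 dB

A_before = Σ Sᵢαᵢ = 77×0.65 + 2.2×0.12 + 159.5×0.02 + 16.2×0.35 + 77×0.07 + 1.9×0.34 = 65.210 sabins.
Added absorption = 42 × 0.93 = 39.060 sabins.
A_after = 65.210 + 39.060 = 104.270 sabins.
Reduction = 10 log₁₀(A_after/A_before) = 10 log₁₀(1.5990) = 2.0 dB.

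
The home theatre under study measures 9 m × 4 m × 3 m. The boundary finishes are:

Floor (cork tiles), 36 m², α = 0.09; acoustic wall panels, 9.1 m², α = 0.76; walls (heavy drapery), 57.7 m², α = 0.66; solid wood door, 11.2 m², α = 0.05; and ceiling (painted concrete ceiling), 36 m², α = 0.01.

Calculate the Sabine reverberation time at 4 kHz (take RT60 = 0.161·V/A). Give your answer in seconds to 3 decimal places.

Total absorption A = 36*0.09 + 9.1*0.76 + 57.7*0.66 + 11.2*0.05 + 36*0.01
  = 3.240 + 6.916 + 38.082 + 0.560 + 0.360 = 49.158 m² sabins.
V = 9·4·3 = 108 m³.
T = 0.161 V/A = 0.161·108/49.158 = 0.354 s.

0.354 s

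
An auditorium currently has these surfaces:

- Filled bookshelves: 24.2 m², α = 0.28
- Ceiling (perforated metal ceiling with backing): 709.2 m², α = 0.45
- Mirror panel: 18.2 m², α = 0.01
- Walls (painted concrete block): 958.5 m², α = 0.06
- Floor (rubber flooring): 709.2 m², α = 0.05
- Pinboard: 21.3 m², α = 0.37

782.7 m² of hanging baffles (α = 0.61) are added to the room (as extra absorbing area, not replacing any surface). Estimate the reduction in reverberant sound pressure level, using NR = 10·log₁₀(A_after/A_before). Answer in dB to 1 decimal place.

3.3 dB

A_before = Σ Sᵢαᵢ = 24.2·0.28 + 709.2·0.45 + 18.2·0.01 + 958.5·0.06 + 709.2·0.05 + 21.3·0.37 = 426.949 sabins.
Treatment contributes 782.7·0.61 = 477.447 sabins.
A_after = 426.949 + 477.447 = 904.396 sabins.
Reduction = 10 log₁₀(A_after/A_before) = 10 log₁₀(2.1183) = 3.3 dB.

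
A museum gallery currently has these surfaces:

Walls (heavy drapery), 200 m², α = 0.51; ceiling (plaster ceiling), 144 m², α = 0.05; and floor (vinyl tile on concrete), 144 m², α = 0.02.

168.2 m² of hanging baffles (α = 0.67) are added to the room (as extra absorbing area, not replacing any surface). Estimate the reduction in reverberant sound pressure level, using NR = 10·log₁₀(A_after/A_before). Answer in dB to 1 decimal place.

Summing Sᵢαᵢ: 102.000 + 7.200 + 2.880 → A_before = 112.080 sabins.
Treatment contributes 168.2·0.67 = 112.694 sabins.
New total A_after = 224.774 sabins.
NR = 10·log₁₀(224.774/112.080) = 3.0 dB.

3.0 dB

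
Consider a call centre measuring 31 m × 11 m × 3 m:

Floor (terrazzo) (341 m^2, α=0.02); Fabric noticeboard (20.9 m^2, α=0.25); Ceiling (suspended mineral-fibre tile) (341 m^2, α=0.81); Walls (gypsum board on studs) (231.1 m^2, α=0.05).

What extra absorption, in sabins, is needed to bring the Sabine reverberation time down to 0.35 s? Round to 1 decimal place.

A₁ = Σ Sᵢαᵢ = 341*0.02 + 20.9*0.25 + 341*0.81 + 231.1*0.05 = 299.810 sabins.
Target A₂ = 0.161·1023/0.35 = 470.580 sabins (V = 1023 m³).
ΔA = A₂ − A₁ = 470.580 − 299.810 = 170.8 sabins.

170.8 sabins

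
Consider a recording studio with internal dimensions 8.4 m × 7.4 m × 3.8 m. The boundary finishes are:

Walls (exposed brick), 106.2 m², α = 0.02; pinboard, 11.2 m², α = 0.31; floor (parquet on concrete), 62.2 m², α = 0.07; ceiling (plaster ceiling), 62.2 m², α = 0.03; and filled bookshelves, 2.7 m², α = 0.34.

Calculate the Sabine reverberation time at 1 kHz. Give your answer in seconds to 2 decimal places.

2.99 sec

A = Σ Sᵢαᵢ = 106.2*0.02 + 11.2*0.31 + 62.2*0.07 + 62.2*0.03 + 2.7*0.34 = 12.734 sabins.
Room volume: 236.208 m³.
RT60 = 0.161 · V / A = 0.161 × 236.208 / 12.734 = 2.99 s.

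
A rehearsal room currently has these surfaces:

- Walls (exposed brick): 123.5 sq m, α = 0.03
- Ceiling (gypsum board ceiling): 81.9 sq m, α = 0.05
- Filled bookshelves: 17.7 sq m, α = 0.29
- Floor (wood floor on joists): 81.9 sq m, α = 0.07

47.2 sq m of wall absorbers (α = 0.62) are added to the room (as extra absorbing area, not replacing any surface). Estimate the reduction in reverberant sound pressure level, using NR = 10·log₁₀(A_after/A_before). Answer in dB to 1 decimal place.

Equivalent absorption area: A_before = 123.5*0.03 + 81.9*0.05 + 17.7*0.29 + 81.9*0.07 = 18.666 sq m.
Added absorption = 47.2 × 0.62 = 29.264 sabins.
A_after = 18.666 + 29.264 = 47.930 sabins.
Reduction = 10 log₁₀(A_after/A_before) = 10 log₁₀(2.5678) = 4.1 dB.

4.1 dB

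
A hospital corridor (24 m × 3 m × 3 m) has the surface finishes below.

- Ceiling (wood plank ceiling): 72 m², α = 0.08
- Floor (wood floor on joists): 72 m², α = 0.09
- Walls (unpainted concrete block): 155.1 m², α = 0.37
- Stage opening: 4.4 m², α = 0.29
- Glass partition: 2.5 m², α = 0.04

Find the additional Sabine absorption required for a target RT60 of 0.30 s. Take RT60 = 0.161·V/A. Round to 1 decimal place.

A₁ = Σ Sᵢαᵢ = 72·0.08 + 72·0.09 + 155.1·0.37 + 4.4·0.29 + 2.5·0.04 = 71.003 sabins.
For T = 0.30 s, need A₂ = 0.161·V/T = 0.161·216/0.30 = 115.920 sabins.
Additional absorption ΔA = 115.920 − 71.003 = 44.9 sabins.

44.9 sabins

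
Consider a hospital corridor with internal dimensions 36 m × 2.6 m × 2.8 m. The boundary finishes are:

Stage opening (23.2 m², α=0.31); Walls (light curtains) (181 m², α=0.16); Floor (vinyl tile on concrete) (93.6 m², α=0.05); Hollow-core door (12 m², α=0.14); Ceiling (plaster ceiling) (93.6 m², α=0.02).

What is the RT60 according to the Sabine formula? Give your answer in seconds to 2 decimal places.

0.95 s

Equivalent absorption area: A = 23.2×0.31 + 181×0.16 + 93.6×0.05 + 12×0.14 + 93.6×0.02 = 44.384 m².
V = 36·2.6·2.8 = 262.08 m³.
T = 0.161 V/A = 0.161·262.08/44.384 = 0.95 s.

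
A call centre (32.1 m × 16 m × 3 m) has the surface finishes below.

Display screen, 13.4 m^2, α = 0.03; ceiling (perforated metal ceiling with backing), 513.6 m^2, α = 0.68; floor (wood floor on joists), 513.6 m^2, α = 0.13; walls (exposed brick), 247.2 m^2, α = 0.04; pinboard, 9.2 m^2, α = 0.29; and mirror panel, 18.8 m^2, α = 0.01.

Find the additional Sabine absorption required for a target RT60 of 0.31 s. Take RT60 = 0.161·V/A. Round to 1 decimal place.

A₁ = Σ Sᵢαᵢ = 13.4×0.03 + 513.6×0.68 + 513.6×0.13 + 247.2×0.04 + 9.2×0.29 + 18.8×0.01 = 429.162 sabins.
V = 1540.8 m³. Required absorption A₂ = 0.161 × 1540.8 / 0.31 = 800.222 sabins.
ΔA = A₂ − A₁ = 800.222 − 429.162 = 371.1 sabins.

371.1 sabins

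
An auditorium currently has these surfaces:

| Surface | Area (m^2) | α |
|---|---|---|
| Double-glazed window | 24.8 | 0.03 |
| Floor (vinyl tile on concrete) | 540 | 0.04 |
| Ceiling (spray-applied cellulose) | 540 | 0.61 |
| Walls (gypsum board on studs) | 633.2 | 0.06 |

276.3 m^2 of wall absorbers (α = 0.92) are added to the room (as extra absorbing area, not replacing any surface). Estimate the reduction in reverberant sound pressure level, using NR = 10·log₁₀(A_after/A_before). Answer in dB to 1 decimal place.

Equivalent absorption area: A_before = 24.8·0.03 + 540·0.04 + 540·0.61 + 633.2·0.06 = 389.736 m^2.
Added absorption = 276.3 × 0.92 = 254.196 sabins.
A_after = 389.736 + 254.196 = 643.932 sabins.
NR = 10·log₁₀(643.932/389.736) = 2.2 dB.

2.2 dB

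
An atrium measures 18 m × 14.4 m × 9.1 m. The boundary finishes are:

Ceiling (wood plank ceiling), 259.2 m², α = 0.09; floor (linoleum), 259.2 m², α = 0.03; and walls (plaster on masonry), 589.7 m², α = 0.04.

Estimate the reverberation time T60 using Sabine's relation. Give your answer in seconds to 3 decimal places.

Summing Sᵢαᵢ: 23.328 + 7.776 + 23.588 → A = 54.692 sabins.
Volume V = 18 × 14.4 × 9.1 = 2358.72 m³.
Sabine: RT60 = 0.161 × 2358.72 / 54.692 = 6.944 s.

6.944 seconds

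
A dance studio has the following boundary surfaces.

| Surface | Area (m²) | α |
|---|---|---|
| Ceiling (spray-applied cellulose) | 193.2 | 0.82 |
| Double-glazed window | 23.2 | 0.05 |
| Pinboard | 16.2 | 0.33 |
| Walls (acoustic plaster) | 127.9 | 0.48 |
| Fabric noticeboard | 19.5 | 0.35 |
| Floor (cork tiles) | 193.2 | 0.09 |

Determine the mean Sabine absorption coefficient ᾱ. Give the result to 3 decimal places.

S = Σ Sᵢ = 193.2 + 23.2 + 16.2 + 127.9 + 19.5 + 193.2 = 573.2 m².
A = 193.2*0.82 + 23.2*0.05 + 16.2*0.33 + 127.9*0.48 + 19.5*0.35 + 193.2*0.09 = 250.535 sabins.
ᾱ = 250.535 / 573.2 = 0.437.

0.437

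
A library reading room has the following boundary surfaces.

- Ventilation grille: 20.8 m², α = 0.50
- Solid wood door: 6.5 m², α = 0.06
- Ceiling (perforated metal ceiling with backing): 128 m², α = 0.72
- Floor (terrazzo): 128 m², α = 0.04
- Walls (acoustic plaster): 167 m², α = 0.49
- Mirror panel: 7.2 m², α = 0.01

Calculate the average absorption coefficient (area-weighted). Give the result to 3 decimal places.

Total surface area S = 457.5 m².
Weighted sum Σ Sα = 189.972.
ᾱ = 189.972 / 457.5 = 0.415.

0.415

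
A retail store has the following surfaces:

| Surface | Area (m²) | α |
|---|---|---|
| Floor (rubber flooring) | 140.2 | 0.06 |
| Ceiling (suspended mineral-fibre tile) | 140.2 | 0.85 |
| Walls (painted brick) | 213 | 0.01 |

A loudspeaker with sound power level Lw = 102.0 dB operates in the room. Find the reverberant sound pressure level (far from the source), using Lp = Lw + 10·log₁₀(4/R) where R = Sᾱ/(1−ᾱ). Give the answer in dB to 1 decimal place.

85.6 dB

Σ(Sᵢαᵢ) = 140.2·0.06 + 140.2·0.85 + 213·0.01 = 129.712; total area S = 493.4 m².
ᾱ = 0.2629, so room constant R = A/(1−ᾱ) = 175.976 m².
Lp = 102.0 + 10·log₁₀(4/175.976) = 102.0 + (-16.43) = 85.6 dB.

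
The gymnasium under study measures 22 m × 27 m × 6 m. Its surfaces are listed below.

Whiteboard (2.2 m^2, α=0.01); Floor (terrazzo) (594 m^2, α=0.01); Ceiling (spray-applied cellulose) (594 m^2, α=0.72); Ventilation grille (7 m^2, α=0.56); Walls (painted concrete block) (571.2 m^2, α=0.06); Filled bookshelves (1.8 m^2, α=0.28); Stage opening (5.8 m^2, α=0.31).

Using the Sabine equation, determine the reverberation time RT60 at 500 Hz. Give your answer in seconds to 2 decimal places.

1.21 s

Summing Sᵢαᵢ: 0.022 + 5.940 + 427.680 + 3.920 + 34.272 + 0.504 + 1.798 → A = 474.136 sabins.
Room volume: 3564 m³.
T = 0.161 V/A = 0.161·3564/474.136 = 1.21 s.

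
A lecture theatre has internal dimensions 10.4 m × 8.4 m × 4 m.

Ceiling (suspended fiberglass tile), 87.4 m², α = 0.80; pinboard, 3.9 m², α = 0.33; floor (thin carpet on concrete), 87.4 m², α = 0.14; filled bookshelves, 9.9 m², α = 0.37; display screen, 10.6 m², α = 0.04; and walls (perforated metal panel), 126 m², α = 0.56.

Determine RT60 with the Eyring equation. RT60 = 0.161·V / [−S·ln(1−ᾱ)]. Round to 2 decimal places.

0.26 s

S = Σ Sᵢ = 325.2 m².
Absorption A = 87.4×0.80 + 3.9×0.33 + 87.4×0.14 + 9.9×0.37 + 10.6×0.04 + 126×0.56 = 158.090 sabins.
Mean coefficient ᾱ = A/S = 0.4861.
Eyring denominator: −S ln(1−ᾱ) = 216.494.
V = 10.4 × 8.4 × 4 = 349.44 m³.
T = 0.161·V/[−S·ln(1−ᾱ)] = 0.161·349.44/216.494 = 0.26 s.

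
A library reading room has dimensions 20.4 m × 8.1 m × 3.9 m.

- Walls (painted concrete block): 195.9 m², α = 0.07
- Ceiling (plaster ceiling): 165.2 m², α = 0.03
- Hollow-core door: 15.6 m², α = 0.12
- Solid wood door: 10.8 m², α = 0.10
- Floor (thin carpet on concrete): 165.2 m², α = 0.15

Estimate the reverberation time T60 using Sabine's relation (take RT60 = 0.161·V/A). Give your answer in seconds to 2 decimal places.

Total absorption A = 195.9×0.07 + 165.2×0.03 + 15.6×0.12 + 10.8×0.10 + 165.2×0.15
  = 13.713 + 4.956 + 1.872 + 1.080 + 24.780 = 46.401 m² sabins.
V = 20.4·8.1·3.9 = 644.436 m³.
RT60 = 0.161 · V / A = 0.161 × 644.436 / 46.401 = 2.24 s.

2.24 s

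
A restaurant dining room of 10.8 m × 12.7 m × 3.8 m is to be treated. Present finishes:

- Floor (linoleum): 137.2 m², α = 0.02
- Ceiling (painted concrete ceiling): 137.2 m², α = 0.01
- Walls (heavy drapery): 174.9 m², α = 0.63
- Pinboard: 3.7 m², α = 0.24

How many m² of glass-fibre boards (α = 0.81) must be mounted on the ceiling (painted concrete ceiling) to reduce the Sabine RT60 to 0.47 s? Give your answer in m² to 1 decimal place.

Summing Sᵢαᵢ: 2.744 + 1.372 + 110.187 + 0.888 → A₁ = 115.191 sabins.
Required A₂ = 0.161·521.208/0.47 = 178.541 sabins.
Absorption to add: 178.541 − 115.191 = 63.350 sabins.
Each m² of panel replacing the ceiling (painted concrete ceiling) adds (0.81 − 0.01) = 0.80 sabins.
Panel area = 63.350 / 0.80 = 79.2 m².

79.2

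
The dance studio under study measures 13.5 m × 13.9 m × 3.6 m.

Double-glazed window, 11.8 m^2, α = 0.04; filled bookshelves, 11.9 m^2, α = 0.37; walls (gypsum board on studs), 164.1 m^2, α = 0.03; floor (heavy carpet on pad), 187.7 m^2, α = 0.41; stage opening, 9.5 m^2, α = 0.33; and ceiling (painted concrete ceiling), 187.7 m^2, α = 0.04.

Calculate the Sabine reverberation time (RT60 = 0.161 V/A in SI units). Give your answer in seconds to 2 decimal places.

1.12 s

Equivalent absorption area: A = 11.8×0.04 + 11.9×0.37 + 164.1×0.03 + 187.7×0.41 + 9.5×0.33 + 187.7×0.04 = 97.398 m^2.
V = 13.5·13.9·3.6 = 675.54 m³.
RT60 = 0.161 · V / A = 0.161 × 675.54 / 97.398 = 1.12 s.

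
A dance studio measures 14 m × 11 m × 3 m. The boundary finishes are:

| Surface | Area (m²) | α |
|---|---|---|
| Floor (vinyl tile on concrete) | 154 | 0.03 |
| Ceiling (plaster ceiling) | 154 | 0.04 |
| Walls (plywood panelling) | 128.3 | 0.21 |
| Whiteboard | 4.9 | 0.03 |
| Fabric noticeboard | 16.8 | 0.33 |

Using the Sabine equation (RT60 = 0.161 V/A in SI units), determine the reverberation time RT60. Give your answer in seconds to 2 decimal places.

1.71 s

Equivalent absorption area: A = 154×0.03 + 154×0.04 + 128.3×0.21 + 4.9×0.03 + 16.8×0.33 = 43.414 m².
Volume V = 14 × 11 × 3 = 462 m³.
RT60 = 0.161 · V / A = 0.161 × 462 / 43.414 = 1.71 s.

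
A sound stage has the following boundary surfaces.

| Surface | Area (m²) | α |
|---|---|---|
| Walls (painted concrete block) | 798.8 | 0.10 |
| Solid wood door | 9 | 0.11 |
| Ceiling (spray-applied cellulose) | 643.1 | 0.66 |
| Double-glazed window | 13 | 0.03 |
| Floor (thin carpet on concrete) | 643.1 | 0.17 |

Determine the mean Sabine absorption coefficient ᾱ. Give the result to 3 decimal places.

Total surface area S = 2107.0 m².
Weighted sum Σ Sα = 615.033.
ᾱ = A/S = 0.292.

0.292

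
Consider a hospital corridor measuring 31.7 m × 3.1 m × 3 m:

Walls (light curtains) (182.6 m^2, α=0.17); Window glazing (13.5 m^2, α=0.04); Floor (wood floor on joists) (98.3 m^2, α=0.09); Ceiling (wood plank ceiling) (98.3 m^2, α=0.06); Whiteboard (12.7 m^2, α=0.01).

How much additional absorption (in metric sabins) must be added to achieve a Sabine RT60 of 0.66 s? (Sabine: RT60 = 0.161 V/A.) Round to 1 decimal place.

Equivalent absorption area: A₁ = 182.6*0.17 + 13.5*0.04 + 98.3*0.09 + 98.3*0.06 + 12.7*0.01 = 46.454 m^2.
Target A₂ = 0.161·294.81/0.66 = 71.916 sabins (V = 294.81 m³).
Shortfall: 71.916 − 46.454 = 25.5 sabins.

25.5 sabins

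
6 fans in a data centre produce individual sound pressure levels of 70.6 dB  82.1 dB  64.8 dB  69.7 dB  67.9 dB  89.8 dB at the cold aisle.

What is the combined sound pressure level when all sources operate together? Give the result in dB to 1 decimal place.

Sum in the linear (power) domain: Σ 10^(Lᵢ/10) = 10^(70.6/10) + 10^(82.1/10) + 10^(64.8/10) + 10^(69.7/10) + 10^(67.9/10) + 10^(89.8/10) = 1.147e+09.
L_total = 10·log₁₀(1.147e+09) = 90.6 dB.

90.6 dB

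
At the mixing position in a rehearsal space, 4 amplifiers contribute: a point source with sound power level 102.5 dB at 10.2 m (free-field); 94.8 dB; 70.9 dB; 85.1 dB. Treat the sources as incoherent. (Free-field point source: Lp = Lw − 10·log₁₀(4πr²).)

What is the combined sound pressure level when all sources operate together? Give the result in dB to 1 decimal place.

95.3 dB

Source at 10.2 m: Lp = 102.5 − 10·log₁₀(4π·10.2²) = 102.5 − 10·log₁₀(1307.405) = 71.3 dB.
Σ 10^(Lᵢ/10) = 3.369e+09.
Combined level = 10 log₁₀(3.369e+09) = 95.3 dB.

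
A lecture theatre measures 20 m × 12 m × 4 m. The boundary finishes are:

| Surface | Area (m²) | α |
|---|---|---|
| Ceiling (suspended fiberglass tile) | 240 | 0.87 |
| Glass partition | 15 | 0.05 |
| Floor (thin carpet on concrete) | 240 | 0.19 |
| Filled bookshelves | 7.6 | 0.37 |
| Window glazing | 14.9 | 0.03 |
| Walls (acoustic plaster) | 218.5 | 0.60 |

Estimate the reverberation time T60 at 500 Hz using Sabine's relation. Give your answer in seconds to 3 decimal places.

Equivalent absorption area: A = 240·0.87 + 15·0.05 + 240·0.19 + 7.6·0.37 + 14.9·0.03 + 218.5·0.60 = 389.509 m².
Room volume: 960 m³.
Sabine: RT60 = 0.161 × 960 / 389.509 = 0.397 s.

0.397 s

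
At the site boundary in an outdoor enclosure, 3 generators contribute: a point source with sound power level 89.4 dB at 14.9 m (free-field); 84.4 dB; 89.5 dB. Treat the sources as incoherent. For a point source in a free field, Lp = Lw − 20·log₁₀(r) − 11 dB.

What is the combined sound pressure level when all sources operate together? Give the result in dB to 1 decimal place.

Source at 14.9 m: Lp = 89.4 − 20·log₁₀(14.9) − 11 = 54.9 dB.
Σ 10^(Lᵢ/10) = 1.167e+09.
Back to dB: 10·log₁₀ Σ = 90.7 dB.

90.7 dB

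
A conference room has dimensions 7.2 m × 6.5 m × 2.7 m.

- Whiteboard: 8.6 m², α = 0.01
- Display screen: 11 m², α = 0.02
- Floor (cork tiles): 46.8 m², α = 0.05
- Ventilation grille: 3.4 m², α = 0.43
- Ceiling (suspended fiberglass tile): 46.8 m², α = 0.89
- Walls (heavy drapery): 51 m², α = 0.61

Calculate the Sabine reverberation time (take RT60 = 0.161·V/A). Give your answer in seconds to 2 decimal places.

A = Σ Sᵢαᵢ = 8.6×0.01 + 11×0.02 + 46.8×0.05 + 3.4×0.43 + 46.8×0.89 + 51×0.61 = 76.870 sabins.
V = 7.2·6.5·2.7 = 126.36 m³.
Sabine: RT60 = 0.161 × 126.36 / 76.870 = 0.26 s.

0.26 s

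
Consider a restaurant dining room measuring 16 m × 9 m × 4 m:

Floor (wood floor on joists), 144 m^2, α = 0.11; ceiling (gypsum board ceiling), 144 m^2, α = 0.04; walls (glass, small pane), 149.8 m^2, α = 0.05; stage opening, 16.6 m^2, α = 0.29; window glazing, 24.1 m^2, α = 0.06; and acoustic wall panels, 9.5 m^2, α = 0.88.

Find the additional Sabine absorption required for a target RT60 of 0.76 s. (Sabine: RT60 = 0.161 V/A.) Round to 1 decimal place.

Total absorption A₁ = 144·0.11 + 144·0.04 + 149.8·0.05 + 16.6·0.29 + 24.1·0.06 + 9.5·0.88
  = 15.840 + 5.760 + 7.490 + 4.814 + 1.446 + 8.360 = 43.710 m^2 sabins.
For T = 0.76 s, need A₂ = 0.161·V/T = 0.161·576/0.76 = 122.021 sabins.
ΔA = A₂ − A₁ = 122.021 − 43.710 = 78.3 sabins.

78.3 sabins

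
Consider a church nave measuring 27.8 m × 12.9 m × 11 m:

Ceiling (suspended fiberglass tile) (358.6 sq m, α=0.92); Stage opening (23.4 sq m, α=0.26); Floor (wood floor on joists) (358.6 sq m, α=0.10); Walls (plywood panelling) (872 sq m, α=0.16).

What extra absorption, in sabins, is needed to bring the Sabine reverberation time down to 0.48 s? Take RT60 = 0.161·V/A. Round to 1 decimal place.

Summing Sᵢαᵢ: 329.912 + 6.084 + 35.860 + 139.520 → A₁ = 511.376 sabins.
For T = 0.48 s, need A₂ = 0.161·V/T = 0.161·3944.82/0.48 = 1323.158 sabins.
Shortfall: 1323.158 − 511.376 = 811.8 sabins.

811.8 sabins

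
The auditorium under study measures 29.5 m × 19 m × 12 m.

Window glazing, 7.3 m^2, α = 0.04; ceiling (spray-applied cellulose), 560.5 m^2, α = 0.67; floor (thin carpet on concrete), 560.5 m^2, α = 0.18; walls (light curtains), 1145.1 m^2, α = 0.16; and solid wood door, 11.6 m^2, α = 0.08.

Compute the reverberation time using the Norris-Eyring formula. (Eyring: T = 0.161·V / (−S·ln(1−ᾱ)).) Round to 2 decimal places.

Total surface area S = 7.3 + 560.5 + 560.5 + 1145.1 + 11.6 = 2285.0 m^2.
Σ(Sᵢαᵢ) = 7.3×0.04 + 560.5×0.67 + 560.5×0.18 + 1145.1×0.16 + 11.6×0.08 = 660.861.
Mean coefficient ᾱ = A/S = 0.2892.
Eyring denominator: −S ln(1−ᾱ) = 780.017.
V = 29.5 × 19 × 12 = 6726 m³.
RT60 = 0.161 × 6726 / 780.017 = 1.39 s.

1.39 seconds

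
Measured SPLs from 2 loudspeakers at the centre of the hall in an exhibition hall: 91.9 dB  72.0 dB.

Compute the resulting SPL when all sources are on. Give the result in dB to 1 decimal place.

Sum in the linear (power) domain: Σ 10^(Lᵢ/10) = 10^(91.9/10) + 10^(72.0/10) = 1.565e+09.
Combined level = 10 log₁₀(1.565e+09) = 91.9 dB.

91.9 dB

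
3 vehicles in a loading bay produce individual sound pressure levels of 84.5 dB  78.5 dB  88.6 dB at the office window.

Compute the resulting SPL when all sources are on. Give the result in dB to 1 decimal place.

90.3 dB

Σ 10^(Lᵢ/10) = 1.077e+09.
L_total = 10·log₁₀(1.077e+09) = 90.3 dB.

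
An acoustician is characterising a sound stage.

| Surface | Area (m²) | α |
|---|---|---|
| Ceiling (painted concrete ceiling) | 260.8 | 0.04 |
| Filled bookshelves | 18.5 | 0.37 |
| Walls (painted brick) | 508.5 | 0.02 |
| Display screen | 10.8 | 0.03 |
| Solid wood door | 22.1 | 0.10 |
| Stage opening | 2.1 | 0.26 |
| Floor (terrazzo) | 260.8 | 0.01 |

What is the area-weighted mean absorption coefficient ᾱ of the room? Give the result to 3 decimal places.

Total surface area S = 1083.6 m².
Weighted sum Σ Sα = 33.135.
ᾱ = A/S = 0.031.

0.031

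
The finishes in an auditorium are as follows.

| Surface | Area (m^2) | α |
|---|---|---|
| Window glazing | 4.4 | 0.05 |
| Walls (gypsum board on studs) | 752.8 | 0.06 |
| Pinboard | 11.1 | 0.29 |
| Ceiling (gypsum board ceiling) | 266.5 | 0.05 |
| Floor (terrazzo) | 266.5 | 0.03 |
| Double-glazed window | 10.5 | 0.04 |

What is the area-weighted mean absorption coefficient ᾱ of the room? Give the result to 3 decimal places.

Total surface area S = 1311.8 m^2.
Σ(Sᵢαᵢ) = 4.4*0.05 + 752.8*0.06 + 11.1*0.29 + 266.5*0.05 + 266.5*0.03 + 10.5*0.04 = 70.347.
ᾱ = 70.347 / 1311.8 = 0.054.

0.054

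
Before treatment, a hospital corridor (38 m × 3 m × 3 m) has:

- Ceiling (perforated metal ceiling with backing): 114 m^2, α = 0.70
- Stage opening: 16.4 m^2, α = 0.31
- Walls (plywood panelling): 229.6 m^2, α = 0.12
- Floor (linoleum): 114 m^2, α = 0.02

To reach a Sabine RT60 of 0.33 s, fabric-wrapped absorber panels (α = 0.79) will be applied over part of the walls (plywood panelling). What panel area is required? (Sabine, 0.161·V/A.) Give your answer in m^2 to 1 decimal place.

77.8

Equivalent absorption area: A₁ = 114*0.70 + 16.4*0.31 + 229.6*0.12 + 114*0.02 = 114.716 m^2.
V = 342 m³. Target absorption A₂ = 0.161 × 342 / 0.33 = 166.855 sabins.
Absorption to add: 166.855 − 114.716 = 52.139 sabins.
Each m^2 of panel replacing the walls (plywood panelling) adds (0.79 − 0.12) = 0.67 sabins.
Panel area = 52.139 / 0.67 = 77.8 m^2.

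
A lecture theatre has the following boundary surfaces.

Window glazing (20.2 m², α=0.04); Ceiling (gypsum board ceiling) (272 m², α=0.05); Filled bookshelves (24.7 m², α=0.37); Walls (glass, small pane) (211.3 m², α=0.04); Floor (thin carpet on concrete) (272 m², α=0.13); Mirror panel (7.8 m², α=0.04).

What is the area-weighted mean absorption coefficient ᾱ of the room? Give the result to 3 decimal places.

0.084

Total surface area S = 808.0 m².
Σ(Sᵢαᵢ) = 20.2*0.04 + 272*0.05 + 24.7*0.37 + 211.3*0.04 + 272*0.13 + 7.8*0.04 = 67.671.
ᾱ = 67.671 / 808.0 = 0.084.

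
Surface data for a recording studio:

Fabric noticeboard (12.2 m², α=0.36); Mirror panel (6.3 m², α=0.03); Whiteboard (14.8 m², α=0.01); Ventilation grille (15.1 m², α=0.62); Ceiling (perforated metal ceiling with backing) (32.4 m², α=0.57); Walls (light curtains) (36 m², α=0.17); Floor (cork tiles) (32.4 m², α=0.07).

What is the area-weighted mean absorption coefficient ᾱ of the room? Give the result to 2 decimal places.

Total surface area S = 149.2 m².
Σ(Sᵢαᵢ) = 12.2*0.36 + 6.3*0.03 + 14.8*0.01 + 15.1*0.62 + 32.4*0.57 + 36*0.17 + 32.4*0.07 = 40.947.
ᾱ = 40.947 / 149.2 = 0.27.

0.27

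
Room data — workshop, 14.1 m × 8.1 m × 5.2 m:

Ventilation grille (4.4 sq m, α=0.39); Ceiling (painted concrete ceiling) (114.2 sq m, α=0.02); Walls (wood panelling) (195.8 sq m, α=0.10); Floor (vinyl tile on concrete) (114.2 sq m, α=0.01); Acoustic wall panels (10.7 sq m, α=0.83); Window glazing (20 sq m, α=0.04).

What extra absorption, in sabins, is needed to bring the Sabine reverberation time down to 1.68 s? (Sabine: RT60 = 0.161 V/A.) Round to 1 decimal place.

A₁ = Σ Sᵢαᵢ = 4.4*0.39 + 114.2*0.02 + 195.8*0.10 + 114.2*0.01 + 10.7*0.83 + 20*0.04 = 34.403 sabins.
V = 593.892 m³. Required absorption A₂ = 0.161 × 593.892 / 1.68 = 56.915 sabins.
Additional absorption ΔA = 56.915 − 34.403 = 22.5 sabins.

22.5 sabins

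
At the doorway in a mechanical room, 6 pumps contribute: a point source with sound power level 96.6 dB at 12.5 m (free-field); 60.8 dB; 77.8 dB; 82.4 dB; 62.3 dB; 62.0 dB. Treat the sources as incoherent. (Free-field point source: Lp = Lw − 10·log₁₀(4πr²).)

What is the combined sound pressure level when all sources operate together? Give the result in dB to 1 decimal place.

83.8 dB

Source at 12.5 m: Lp = 96.6 − 10·log₁₀(4π·12.5²) = 96.6 − 10·log₁₀(1963.495) = 63.7 dB.
Converting to relative power and adding: 10^(63.7/10) + 10^(60.8/10) + 10^(77.8/10) + 10^(82.4/10) + 10^(62.3/10) + 10^(62.0/10) = 2.409e+08.
L_total = 10·log₁₀(2.409e+08) = 83.8 dB.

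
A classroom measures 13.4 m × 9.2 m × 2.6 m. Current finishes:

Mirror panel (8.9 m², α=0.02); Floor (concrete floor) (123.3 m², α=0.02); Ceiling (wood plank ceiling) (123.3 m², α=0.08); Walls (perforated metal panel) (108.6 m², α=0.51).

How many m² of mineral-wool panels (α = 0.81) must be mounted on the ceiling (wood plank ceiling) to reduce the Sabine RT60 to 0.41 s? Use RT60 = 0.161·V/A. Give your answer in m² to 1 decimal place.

79.4

Total absorption A₁ = 8.9*0.02 + 123.3*0.02 + 123.3*0.08 + 108.6*0.51
  = 0.178 + 2.466 + 9.864 + 55.386 = 67.894 m² sabins.
V = 320.528 m³. Target absorption A₂ = 0.161 × 320.528 / 0.41 = 125.866 sabins.
ΔA needed = 125.866 − 67.894 = 57.972 sabins.
Net gain per m²: Δα = 0.81 − 0.08 = 0.73.
Area = ΔA/Δα = 57.972/0.73 = 79.4 m².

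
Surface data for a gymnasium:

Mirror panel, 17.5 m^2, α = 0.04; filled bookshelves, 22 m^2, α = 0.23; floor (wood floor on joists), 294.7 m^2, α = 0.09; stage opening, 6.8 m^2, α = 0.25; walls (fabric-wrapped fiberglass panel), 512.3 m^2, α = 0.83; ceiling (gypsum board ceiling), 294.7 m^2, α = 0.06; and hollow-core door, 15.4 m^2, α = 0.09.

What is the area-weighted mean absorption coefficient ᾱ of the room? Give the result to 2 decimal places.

0.41

Total surface area S = 1163.4 m^2.
A = 17.5·0.04 + 22·0.23 + 294.7·0.09 + 6.8·0.25 + 512.3·0.83 + 294.7·0.06 + 15.4·0.09 = 478.260 sabins.
ᾱ = 478.260 / 1163.4 = 0.41.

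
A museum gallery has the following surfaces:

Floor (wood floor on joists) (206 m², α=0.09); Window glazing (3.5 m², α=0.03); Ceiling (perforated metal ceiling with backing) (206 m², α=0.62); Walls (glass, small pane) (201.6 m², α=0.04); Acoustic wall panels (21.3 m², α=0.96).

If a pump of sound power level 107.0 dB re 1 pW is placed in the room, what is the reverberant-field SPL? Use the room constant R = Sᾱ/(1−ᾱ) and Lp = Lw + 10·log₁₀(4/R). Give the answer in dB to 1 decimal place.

89.2 dB

Σ(Sᵢαᵢ) = 206·0.09 + 3.5·0.03 + 206·0.62 + 201.6·0.04 + 21.3·0.96 = 174.877; total area S = 638.4 m².
ᾱ = 0.2739, so room constant R = A/(1−ᾱ) = 240.844 m².
Lp = Lw + 10 log₁₀(4/R) = 107.0 -17.80 = 89.2 dB.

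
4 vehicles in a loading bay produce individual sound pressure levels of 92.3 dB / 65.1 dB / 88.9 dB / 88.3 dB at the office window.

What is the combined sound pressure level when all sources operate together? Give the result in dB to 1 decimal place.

Converting to relative power and adding: 10^(92.3/10) + 10^(65.1/10) + 10^(88.9/10) + 10^(88.3/10) = 3.154e+09.
Back to dB: 10·log₁₀ Σ = 95.0 dB.

95.0 dB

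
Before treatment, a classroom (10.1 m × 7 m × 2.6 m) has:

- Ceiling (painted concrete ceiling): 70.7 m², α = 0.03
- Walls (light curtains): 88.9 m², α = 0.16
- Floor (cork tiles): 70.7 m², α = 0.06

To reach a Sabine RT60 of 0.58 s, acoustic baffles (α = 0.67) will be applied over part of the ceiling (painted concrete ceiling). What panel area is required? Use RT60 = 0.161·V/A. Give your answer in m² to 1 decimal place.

47.6

Summing Sᵢαᵢ: 2.121 + 14.224 + 4.242 → A₁ = 20.587 sabins.
V = 183.82 m³. Target absorption A₂ = 0.161 × 183.82 / 0.58 = 51.026 sabins.
Absorption to add: 51.026 − 20.587 = 30.439 sabins.
Each m² of panel replacing the ceiling (painted concrete ceiling) adds (0.67 − 0.03) = 0.64 sabins.
Panel area = 30.439 / 0.64 = 47.6 m².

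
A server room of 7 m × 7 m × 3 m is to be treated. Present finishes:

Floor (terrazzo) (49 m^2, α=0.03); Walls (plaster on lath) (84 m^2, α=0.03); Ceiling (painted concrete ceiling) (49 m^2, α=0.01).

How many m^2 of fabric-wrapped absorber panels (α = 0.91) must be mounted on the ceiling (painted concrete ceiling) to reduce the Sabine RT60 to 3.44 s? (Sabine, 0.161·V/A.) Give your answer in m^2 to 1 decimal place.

A₁ = Σ Sᵢαᵢ = 49*0.03 + 84*0.03 + 49*0.01 = 4.480 sabins.
V = 147 m³. Target absorption A₂ = 0.161 × 147 / 3.44 = 6.880 sabins.
Absorption to add: 6.880 − 4.480 = 2.400 sabins.
Each m^2 of panel replacing the ceiling (painted concrete ceiling) adds (0.91 − 0.01) = 0.90 sabins.
Panel area = 2.400 / 0.90 = 2.7 m^2.

2.7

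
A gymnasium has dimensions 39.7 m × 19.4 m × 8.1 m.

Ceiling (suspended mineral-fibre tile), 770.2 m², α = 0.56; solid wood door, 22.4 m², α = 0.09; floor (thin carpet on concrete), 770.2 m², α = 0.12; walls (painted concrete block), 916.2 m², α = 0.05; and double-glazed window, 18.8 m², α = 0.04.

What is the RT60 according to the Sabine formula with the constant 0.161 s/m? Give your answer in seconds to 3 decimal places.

Total absorption A = 770.2×0.56 + 22.4×0.09 + 770.2×0.12 + 916.2×0.05 + 18.8×0.04
  = 431.312 + 2.016 + 92.424 + 45.810 + 0.752 = 572.314 m² sabins.
V = 39.7·19.4·8.1 = 6238.458 m³.
Sabine: RT60 = 0.161 × 6238.458 / 572.314 = 1.755 s.

1.755 seconds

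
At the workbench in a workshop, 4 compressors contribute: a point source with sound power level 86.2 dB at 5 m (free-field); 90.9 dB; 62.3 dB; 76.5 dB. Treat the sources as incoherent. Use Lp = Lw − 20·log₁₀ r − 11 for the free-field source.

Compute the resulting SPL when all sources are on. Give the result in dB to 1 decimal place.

91.1 dB

Source at 5 m: Lp = 86.2 − 20·log₁₀(5) − 11 = 61.2 dB.
Σ 10^(Lᵢ/10) = 1.278e+09.
Combined level = 10 log₁₀(1.278e+09) = 91.1 dB.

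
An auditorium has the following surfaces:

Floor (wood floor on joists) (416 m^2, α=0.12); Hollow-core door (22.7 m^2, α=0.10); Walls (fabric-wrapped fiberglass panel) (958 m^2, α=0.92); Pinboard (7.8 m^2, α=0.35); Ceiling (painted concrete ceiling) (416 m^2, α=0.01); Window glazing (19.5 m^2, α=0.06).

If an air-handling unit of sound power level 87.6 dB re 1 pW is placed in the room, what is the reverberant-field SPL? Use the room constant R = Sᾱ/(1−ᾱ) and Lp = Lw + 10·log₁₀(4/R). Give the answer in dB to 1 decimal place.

60.8 dB

A = 941.610 sabins; S = 1840.0 m^2.
ᾱ = 0.5117, so room constant R = A/(1−ᾱ) = 1928.343 m^2.
Lp = Lw + 10 log₁₀(4/R) = 87.6 -26.83 = 60.8 dB.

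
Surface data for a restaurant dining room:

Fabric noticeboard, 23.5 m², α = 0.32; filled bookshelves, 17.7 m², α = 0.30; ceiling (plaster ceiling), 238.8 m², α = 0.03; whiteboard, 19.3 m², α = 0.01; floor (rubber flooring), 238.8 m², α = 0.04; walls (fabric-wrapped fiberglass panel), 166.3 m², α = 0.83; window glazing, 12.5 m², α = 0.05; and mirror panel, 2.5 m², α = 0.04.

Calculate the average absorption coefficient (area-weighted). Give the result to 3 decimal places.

S = Σ Sᵢ = 23.5 + 17.7 + 238.8 + 19.3 + 238.8 + 166.3 + 12.5 + 2.5 = 719.4 m².
A = 23.5*0.32 + 17.7*0.30 + 238.8*0.03 + 19.3*0.01 + 238.8*0.04 + 166.3*0.83 + 12.5*0.05 + 2.5*0.04 = 168.493 sabins.
ᾱ = A/S = 0.234.

0.234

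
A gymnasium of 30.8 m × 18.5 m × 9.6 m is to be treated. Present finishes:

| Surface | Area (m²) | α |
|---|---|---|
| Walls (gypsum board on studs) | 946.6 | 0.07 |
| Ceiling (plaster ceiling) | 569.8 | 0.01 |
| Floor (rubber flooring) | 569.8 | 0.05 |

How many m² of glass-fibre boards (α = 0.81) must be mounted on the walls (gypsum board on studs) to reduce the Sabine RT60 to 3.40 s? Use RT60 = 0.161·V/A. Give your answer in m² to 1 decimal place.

214.3

Total absorption A₁ = 946.6×0.07 + 569.8×0.01 + 569.8×0.05
  = 66.262 + 5.698 + 28.490 = 100.450 m² sabins.
V = 5470.08 m³. Target absorption A₂ = 0.161 × 5470.08 / 3.40 = 259.024 sabins.
ΔA needed = 259.024 − 100.450 = 158.574 sabins.
Net gain per m²: Δα = 0.81 − 0.07 = 0.74.
Panel area = 158.574 / 0.74 = 214.3 m².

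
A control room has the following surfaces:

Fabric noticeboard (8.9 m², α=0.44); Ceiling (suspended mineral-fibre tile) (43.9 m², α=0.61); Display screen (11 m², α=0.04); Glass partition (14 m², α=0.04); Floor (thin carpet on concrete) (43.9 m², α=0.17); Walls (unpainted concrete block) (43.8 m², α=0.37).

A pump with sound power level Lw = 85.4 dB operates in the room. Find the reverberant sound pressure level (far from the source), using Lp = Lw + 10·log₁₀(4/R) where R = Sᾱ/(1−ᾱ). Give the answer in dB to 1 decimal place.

72.2 dB

A = 55.364 sabins; S = 165.5 m².
ᾱ = 0.3345, so room constant R = A/(1−ᾱ) = 83.192 m².
Lp = Lw + 10 log₁₀(4/R) = 85.4 -13.18 = 72.2 dB.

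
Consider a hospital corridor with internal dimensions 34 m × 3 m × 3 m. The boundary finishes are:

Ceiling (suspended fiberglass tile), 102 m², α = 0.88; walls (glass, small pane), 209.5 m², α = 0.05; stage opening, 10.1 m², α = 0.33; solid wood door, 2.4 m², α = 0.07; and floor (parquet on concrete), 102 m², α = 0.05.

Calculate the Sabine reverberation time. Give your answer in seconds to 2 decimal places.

0.45 seconds

Equivalent absorption area: A = 102*0.88 + 209.5*0.05 + 10.1*0.33 + 2.4*0.07 + 102*0.05 = 108.836 m².
Volume V = 34 × 3 × 3 = 306 m³.
T = 0.161 V/A = 0.161·306/108.836 = 0.45 s.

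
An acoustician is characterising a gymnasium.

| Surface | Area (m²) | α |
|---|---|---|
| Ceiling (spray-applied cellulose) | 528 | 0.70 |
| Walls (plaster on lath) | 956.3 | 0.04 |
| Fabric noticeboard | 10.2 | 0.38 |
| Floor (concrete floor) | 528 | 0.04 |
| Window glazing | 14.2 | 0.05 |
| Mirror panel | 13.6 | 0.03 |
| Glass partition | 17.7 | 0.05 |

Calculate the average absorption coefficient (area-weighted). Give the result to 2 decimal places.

Total surface area S = 2068.0 m².
Weighted sum Σ Sα = 434.851.
ᾱ = 434.851 / 2068.0 = 0.21.

0.21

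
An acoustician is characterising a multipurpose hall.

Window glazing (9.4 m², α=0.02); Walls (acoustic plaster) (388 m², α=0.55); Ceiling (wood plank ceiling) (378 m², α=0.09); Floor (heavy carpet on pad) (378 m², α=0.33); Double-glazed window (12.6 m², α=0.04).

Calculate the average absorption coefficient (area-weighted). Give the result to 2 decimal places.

0.32

Total surface area S = 1166.0 m².
Weighted sum Σ Sα = 372.852.
ᾱ = 372.852 / 1166.0 = 0.32.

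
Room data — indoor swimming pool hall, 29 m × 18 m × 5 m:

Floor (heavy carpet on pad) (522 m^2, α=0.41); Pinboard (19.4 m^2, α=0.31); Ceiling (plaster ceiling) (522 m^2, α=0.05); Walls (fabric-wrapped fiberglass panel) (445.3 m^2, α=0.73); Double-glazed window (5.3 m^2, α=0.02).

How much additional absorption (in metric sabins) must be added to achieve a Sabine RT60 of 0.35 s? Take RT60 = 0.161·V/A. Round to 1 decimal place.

Summing Sᵢαᵢ: 214.020 + 6.014 + 26.100 + 325.069 + 0.106 → A₁ = 571.309 sabins.
Target A₂ = 0.161·2610/0.35 = 1200.600 sabins (V = 2610 m³).
Additional absorption ΔA = 1200.600 − 571.309 = 629.3 sabins.

629.3 sabins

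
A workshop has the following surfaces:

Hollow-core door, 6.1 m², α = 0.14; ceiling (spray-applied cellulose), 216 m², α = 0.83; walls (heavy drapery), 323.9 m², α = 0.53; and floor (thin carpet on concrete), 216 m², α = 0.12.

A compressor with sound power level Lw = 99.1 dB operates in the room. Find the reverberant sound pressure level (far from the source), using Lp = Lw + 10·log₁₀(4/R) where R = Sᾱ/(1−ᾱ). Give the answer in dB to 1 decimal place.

Σ(Sᵢαᵢ) = 6.1×0.14 + 216×0.83 + 323.9×0.53 + 216×0.12 = 377.721; total area S = 762.0 m².
ᾱ = 0.4957, so room constant R = A/(1−ᾱ) = 749.001 m².
Lp = 99.1 + 10·log₁₀(4/749.001) = 99.1 + (-22.72) = 76.4 dB.

76.4 dB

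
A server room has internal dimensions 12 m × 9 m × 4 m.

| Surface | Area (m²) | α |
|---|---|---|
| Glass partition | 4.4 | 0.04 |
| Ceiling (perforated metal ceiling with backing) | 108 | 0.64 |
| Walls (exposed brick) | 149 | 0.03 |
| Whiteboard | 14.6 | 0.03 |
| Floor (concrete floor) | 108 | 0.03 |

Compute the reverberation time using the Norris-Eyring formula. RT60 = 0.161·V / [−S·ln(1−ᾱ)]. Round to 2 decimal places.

Total surface area S = 4.4 + 108 + 149 + 14.6 + 108 = 384.0 m².
Σ(Sᵢαᵢ) = 4.4·0.04 + 108·0.64 + 149·0.03 + 14.6·0.03 + 108·0.03 = 77.444.
Mean coefficient ᾱ = A/S = 0.2017.
−S·ln(1−ᾱ) = −384.0 × ln(1 − 0.2017) = 86.504.
V = 12 × 9 × 4 = 432 m³.
T = 0.161·V/[−S·ln(1−ᾱ)] = 0.161·432/86.504 = 0.80 s.

0.80 sec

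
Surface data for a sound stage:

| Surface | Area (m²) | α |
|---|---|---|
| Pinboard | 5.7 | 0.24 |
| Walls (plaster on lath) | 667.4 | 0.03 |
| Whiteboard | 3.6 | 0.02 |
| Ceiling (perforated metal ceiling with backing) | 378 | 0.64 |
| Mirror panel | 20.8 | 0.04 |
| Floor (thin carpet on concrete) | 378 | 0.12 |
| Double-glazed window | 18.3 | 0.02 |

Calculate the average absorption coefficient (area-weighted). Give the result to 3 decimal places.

S = Σ Sᵢ = 5.7 + 667.4 + 3.6 + 378 + 20.8 + 378 + 18.3 = 1471.8 m².
Weighted sum Σ Sα = 309.940.
ᾱ = 309.940 / 1471.8 = 0.211.

0.211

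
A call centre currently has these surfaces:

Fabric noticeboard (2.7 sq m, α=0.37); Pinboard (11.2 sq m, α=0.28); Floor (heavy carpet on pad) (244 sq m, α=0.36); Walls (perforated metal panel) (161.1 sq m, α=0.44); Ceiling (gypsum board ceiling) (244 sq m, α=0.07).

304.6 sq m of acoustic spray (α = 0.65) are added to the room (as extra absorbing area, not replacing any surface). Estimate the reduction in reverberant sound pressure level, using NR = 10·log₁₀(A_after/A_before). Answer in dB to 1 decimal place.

Summing Sᵢαᵢ: 0.999 + 3.136 + 87.840 + 70.884 + 17.080 → A_before = 179.939 sabins.
Treatment contributes 304.6·0.65 = 197.990 sabins.
A_after = 179.939 + 197.990 = 377.929 sabins.
Reduction = 10 log₁₀(A_after/A_before) = 10 log₁₀(2.1003) = 3.2 dB.

3.2 dB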